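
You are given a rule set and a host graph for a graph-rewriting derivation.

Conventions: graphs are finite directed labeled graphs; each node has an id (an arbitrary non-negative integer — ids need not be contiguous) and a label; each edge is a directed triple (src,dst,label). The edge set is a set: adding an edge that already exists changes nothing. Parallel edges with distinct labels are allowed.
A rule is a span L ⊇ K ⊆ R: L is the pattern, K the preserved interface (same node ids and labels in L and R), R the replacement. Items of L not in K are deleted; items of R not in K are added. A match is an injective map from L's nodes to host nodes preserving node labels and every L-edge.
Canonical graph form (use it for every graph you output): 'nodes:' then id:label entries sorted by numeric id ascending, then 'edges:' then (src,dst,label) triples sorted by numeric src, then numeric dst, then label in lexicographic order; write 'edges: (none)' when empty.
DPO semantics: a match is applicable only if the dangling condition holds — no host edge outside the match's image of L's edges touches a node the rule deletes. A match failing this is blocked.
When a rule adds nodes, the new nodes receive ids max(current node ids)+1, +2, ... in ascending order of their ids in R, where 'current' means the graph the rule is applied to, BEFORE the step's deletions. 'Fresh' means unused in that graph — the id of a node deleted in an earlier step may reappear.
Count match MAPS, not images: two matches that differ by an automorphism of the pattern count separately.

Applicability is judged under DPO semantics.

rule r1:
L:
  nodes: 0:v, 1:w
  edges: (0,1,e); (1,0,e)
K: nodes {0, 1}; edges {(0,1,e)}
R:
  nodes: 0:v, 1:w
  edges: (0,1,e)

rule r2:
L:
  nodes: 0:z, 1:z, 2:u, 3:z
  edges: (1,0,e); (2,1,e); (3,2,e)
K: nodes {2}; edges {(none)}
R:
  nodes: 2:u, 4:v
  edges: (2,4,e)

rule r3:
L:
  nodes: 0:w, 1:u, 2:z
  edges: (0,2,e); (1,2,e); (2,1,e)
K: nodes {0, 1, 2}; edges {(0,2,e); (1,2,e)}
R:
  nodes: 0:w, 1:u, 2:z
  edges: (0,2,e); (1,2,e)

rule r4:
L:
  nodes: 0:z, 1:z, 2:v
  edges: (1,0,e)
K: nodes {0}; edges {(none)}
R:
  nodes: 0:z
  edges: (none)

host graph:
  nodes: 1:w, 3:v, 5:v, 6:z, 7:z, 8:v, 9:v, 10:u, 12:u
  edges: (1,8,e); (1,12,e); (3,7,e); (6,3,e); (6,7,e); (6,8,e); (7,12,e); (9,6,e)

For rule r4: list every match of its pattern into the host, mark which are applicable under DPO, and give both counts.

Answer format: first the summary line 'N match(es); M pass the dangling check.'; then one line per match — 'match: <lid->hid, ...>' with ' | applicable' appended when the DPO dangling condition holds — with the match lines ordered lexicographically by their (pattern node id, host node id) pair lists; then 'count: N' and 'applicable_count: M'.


4 match(es); 0 pass the dangling check.
match: 0->7, 1->6, 2->3
match: 0->7, 1->6, 2->5
match: 0->7, 1->6, 2->8
match: 0->7, 1->6, 2->9
count: 4
applicable_count: 0


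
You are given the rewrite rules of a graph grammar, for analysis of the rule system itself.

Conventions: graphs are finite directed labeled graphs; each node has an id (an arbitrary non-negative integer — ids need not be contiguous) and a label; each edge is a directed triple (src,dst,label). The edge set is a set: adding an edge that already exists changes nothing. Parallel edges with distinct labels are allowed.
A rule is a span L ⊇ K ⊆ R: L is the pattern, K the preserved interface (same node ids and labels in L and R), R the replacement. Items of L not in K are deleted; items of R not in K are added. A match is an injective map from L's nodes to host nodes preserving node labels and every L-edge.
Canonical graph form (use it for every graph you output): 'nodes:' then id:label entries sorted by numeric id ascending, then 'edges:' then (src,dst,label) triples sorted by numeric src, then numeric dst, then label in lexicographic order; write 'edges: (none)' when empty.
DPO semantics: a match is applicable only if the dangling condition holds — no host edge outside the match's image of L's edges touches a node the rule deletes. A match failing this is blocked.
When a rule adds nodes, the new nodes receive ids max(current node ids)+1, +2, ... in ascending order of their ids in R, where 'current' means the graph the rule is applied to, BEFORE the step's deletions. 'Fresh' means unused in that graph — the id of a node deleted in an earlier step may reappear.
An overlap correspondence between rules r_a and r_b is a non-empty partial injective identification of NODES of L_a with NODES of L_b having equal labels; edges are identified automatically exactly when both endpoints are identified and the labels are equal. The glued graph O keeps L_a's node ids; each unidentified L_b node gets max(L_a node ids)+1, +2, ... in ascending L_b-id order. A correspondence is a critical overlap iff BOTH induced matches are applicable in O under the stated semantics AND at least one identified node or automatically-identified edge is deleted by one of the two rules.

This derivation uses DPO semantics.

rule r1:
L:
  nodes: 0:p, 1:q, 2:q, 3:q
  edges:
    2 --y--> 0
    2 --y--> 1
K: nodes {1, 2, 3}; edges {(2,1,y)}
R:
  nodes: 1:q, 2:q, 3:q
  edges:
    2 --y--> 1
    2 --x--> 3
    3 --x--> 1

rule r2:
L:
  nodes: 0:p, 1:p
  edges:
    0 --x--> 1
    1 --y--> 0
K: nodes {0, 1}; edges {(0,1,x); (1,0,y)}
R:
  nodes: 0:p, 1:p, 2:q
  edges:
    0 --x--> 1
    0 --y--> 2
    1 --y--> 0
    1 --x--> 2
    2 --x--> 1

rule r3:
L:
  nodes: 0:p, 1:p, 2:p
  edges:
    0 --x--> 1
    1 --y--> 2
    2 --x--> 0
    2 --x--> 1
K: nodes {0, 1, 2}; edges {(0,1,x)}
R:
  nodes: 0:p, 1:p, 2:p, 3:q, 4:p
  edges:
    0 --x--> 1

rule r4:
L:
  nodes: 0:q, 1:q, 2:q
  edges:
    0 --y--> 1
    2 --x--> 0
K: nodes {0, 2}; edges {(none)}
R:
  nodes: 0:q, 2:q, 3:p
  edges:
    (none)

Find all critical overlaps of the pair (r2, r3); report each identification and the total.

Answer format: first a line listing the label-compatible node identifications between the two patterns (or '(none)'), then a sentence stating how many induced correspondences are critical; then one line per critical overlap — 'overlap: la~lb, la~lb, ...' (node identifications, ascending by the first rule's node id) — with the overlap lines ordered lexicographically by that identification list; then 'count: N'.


label-compatible node identifications between L(r2) and L(r3): 0~0, 0~1, 0~2, 1~0, 1~1, 1~2
2 of the induced correspondences are critical overlaps of r2 and r3.
overlap: 0~2, 1~0
overlap: 0~2, 1~1
count: 2


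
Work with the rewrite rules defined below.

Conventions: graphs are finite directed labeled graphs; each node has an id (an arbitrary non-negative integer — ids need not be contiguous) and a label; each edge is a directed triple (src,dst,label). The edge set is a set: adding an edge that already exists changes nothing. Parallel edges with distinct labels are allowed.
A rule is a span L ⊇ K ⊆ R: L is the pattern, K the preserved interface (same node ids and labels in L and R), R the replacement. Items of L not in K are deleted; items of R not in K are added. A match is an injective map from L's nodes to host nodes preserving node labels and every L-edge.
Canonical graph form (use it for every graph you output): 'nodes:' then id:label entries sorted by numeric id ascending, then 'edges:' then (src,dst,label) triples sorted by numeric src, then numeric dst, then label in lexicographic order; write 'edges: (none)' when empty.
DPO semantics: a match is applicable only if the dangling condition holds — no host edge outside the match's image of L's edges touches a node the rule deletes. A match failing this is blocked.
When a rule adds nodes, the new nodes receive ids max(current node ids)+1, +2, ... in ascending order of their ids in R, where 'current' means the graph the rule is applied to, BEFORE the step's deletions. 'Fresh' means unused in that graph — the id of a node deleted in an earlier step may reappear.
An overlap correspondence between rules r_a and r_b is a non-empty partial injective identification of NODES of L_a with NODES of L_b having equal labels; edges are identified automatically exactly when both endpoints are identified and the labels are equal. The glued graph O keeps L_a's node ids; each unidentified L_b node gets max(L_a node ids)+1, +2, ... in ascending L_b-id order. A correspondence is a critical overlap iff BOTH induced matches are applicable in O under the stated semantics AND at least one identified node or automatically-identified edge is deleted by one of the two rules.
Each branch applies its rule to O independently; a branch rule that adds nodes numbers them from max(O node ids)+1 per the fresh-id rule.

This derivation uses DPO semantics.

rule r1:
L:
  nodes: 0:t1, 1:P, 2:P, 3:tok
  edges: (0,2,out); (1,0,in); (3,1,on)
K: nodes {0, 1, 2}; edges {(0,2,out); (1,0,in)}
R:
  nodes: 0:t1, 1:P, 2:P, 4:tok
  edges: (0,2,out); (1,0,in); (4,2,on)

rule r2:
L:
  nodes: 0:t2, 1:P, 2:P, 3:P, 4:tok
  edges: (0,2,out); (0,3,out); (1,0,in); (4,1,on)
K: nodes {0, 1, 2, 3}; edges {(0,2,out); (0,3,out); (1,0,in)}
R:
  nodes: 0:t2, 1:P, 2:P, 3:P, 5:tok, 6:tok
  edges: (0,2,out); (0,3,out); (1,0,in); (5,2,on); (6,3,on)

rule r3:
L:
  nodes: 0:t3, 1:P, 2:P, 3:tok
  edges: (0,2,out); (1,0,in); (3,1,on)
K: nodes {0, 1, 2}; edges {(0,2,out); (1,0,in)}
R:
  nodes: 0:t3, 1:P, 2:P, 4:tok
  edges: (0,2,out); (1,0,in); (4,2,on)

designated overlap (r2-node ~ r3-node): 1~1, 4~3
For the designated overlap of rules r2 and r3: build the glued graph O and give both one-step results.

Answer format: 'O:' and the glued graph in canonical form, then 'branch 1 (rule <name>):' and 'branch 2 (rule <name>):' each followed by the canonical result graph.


O:
nodes: 0:t2, 1:P, 2:P, 3:P, 4:tok, 5:t3, 6:P
edges: (0,2,out); (0,3,out); (1,0,in); (1,5,in); (4,1,on); (5,6,out)
branch 1 (rule r2):
nodes: 0:t2, 1:P, 2:P, 3:P, 5:t3, 6:P, 7:tok, 8:tok
edges: (0,2,out); (0,3,out); (1,0,in); (1,5,in); (5,6,out); (7,2,on); (8,3,on)
branch 2 (rule r3):
nodes: 0:t2, 1:P, 2:P, 3:P, 5:t3, 6:P, 7:tok
edges: (0,2,out); (0,3,out); (1,0,in); (1,5,in); (5,6,out); (7,6,on)


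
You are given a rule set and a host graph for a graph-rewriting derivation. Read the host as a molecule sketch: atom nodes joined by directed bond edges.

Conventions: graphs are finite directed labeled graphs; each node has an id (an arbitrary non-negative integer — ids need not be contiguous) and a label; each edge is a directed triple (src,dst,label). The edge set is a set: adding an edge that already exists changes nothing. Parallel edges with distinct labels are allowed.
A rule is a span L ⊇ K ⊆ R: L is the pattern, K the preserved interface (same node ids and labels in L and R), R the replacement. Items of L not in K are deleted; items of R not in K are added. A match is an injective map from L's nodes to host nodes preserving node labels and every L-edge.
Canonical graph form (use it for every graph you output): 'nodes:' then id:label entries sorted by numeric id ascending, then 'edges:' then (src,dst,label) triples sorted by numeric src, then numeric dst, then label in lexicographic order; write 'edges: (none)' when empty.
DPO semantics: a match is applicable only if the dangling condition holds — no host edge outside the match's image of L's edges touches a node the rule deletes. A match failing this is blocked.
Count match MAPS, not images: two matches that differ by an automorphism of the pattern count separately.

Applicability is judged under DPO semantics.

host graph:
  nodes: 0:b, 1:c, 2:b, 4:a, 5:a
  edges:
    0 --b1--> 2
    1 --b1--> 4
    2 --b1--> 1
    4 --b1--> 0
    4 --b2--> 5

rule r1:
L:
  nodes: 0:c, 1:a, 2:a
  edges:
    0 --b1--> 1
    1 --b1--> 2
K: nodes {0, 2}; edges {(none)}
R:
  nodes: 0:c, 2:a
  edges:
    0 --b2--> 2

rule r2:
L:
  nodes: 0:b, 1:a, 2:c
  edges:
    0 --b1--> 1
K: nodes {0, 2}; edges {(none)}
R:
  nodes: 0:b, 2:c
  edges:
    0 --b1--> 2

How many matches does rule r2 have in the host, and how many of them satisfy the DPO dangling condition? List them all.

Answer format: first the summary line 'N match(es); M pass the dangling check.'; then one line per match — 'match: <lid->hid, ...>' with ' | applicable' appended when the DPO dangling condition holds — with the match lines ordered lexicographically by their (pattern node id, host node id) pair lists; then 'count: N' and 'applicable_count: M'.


0 match(es); 0 pass the dangling check.
count: 0
applicable_count: 0


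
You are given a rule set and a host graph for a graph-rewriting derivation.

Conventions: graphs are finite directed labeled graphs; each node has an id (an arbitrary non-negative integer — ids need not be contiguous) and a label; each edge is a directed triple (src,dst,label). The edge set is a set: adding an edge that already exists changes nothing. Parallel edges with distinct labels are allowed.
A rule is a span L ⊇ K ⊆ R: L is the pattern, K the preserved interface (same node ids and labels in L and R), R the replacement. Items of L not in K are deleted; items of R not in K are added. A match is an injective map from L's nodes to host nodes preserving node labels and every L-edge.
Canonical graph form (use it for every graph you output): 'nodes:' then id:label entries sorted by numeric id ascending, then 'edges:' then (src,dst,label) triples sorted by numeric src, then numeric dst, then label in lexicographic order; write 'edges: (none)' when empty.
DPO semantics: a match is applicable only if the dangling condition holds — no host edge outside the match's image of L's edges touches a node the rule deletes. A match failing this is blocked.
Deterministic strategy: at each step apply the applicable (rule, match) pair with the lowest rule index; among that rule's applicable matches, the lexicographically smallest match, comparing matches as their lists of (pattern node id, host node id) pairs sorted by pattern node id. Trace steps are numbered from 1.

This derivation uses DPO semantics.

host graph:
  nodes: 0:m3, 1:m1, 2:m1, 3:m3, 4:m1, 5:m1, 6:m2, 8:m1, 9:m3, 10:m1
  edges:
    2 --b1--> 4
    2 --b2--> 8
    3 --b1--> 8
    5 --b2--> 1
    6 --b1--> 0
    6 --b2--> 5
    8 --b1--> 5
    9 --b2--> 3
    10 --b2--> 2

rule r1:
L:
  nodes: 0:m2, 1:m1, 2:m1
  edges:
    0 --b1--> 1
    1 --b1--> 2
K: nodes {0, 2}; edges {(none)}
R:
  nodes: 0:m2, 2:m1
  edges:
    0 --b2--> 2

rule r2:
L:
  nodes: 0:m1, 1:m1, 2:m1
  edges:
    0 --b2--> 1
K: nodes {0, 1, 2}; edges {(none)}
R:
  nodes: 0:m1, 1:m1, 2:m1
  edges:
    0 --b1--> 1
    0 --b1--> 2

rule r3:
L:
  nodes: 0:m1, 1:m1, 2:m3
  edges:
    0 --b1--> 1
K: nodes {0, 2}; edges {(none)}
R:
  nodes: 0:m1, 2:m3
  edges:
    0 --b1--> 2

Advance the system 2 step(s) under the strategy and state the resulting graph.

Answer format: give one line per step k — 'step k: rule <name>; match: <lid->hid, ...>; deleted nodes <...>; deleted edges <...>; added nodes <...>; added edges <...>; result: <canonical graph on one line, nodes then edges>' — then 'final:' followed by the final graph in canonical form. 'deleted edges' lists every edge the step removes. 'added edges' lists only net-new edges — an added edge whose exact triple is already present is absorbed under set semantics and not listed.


step 1: rule r2; match: 0->2, 1->8, 2->1; deleted nodes (none); deleted edges (2,8,b2); added nodes (none); added edges (2,1,b1); (2,8,b1); result: nodes: 0:m3, 1:m1, 2:m1, 3:m3, 4:m1, 5:m1, 6:m2, 8:m1, 9:m3, 10:m1 edges: (2,1,b1); (2,4,b1); (2,8,b1); (3,8,b1); (5,1,b2); (6,0,b1); (6,5,b2); (8,5,b1); (9,3,b2); (10,2,b2)
step 2: rule r2; match: 0->5, 1->1, 2->2; deleted nodes (none); deleted edges (5,1,b2); added nodes (none); added edges (5,1,b1); (5,2,b1); result: nodes: 0:m3, 1:m1, 2:m1, 3:m3, 4:m1, 5:m1, 6:m2, 8:m1, 9:m3, 10:m1 edges: (2,1,b1); (2,4,b1); (2,8,b1); (3,8,b1); (5,1,b1); (5,2,b1); (6,0,b1); (6,5,b2); (8,5,b1); (9,3,b2); (10,2,b2)
final:
nodes: 0:m3, 1:m1, 2:m1, 3:m3, 4:m1, 5:m1, 6:m2, 8:m1, 9:m3, 10:m1
edges: (2,1,b1); (2,4,b1); (2,8,b1); (3,8,b1); (5,1,b1); (5,2,b1); (6,0,b1); (6,5,b2); (8,5,b1); (9,3,b2); (10,2,b2)


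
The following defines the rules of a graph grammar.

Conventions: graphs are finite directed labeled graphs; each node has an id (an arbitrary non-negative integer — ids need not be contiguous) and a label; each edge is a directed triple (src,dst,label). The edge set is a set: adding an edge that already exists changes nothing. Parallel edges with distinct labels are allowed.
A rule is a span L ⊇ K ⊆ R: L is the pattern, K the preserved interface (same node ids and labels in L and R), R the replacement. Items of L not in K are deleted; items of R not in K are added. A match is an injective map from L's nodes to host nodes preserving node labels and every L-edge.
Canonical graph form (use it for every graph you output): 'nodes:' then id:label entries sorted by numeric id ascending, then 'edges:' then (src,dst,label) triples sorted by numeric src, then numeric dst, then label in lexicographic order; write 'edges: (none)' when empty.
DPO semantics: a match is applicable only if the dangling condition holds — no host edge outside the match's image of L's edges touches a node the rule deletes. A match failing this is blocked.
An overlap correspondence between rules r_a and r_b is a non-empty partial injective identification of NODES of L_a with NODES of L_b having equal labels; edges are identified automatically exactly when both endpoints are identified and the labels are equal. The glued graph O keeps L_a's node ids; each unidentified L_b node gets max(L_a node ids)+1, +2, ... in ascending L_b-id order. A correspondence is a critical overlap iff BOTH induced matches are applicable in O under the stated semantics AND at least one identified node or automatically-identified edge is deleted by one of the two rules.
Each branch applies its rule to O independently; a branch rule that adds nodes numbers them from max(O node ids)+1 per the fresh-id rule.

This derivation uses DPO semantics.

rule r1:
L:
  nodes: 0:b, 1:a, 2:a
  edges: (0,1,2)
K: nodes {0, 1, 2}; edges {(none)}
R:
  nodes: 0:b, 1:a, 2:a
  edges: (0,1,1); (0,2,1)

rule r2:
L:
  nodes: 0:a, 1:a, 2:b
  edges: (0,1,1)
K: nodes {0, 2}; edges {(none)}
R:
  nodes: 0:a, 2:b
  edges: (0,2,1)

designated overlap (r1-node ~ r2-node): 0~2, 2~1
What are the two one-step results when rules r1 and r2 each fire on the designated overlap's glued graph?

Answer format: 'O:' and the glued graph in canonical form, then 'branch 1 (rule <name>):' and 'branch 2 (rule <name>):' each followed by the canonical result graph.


O:
nodes: 0:b, 1:a, 2:a, 3:a
edges: (0,1,2); (3,2,1)
branch 1 (rule r1):
nodes: 0:b, 1:a, 2:a, 3:a
edges: (0,1,1); (0,2,1); (3,2,1)
branch 2 (rule r2):
nodes: 0:b, 1:a, 3:a
edges: (0,1,2); (3,0,1)


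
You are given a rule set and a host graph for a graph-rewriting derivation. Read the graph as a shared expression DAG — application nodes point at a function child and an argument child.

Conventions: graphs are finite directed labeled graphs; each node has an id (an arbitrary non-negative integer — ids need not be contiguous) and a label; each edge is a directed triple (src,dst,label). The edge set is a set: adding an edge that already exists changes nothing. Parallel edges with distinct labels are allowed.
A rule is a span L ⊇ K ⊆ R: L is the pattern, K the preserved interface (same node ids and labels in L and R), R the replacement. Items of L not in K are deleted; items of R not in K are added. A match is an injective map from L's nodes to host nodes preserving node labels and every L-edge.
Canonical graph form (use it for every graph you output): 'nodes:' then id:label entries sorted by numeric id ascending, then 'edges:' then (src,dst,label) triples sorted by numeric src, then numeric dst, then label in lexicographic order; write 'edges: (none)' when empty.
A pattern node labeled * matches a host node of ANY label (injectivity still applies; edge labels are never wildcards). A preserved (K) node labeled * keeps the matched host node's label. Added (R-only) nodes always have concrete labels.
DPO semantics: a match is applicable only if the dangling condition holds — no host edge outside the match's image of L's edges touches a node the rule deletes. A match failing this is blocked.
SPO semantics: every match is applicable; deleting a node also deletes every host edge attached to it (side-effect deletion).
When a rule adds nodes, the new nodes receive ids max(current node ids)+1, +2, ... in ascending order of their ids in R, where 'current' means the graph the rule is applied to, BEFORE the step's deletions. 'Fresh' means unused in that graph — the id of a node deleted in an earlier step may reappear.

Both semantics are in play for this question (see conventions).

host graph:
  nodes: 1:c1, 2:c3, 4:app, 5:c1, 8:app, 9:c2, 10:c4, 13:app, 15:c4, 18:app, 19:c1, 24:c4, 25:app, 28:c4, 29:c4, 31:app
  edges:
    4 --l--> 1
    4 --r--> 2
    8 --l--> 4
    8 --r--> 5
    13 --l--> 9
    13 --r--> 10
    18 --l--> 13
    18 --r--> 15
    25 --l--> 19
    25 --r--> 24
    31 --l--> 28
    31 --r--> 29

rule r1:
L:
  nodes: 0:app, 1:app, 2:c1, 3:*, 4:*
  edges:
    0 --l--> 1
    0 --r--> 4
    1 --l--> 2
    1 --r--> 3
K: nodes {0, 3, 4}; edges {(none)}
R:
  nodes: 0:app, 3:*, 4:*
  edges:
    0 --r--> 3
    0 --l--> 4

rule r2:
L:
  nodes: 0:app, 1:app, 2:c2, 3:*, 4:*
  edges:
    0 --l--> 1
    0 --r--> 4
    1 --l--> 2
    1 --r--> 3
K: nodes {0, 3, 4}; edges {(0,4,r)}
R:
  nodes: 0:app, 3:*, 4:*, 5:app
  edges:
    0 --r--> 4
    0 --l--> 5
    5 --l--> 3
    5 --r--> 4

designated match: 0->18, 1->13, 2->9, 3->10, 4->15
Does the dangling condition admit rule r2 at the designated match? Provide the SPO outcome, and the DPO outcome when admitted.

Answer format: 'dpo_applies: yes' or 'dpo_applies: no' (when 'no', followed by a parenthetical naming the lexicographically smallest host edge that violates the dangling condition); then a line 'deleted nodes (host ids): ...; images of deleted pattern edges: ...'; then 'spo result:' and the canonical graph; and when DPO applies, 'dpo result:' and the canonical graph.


dpo_applies: yes
deleted nodes (host ids): 9, 13; images of deleted pattern edges: (13,9,l); (13,10,r); (18,13,l)
spo result:
nodes: 1:c1, 2:c3, 4:app, 5:c1, 8:app, 10:c4, 15:c4, 18:app, 19:c1, 24:c4, 25:app, 28:c4, 29:c4, 31:app, 32:app
edges: (4,1,l); (4,2,r); (8,4,l); (8,5,r); (18,15,r); (18,32,l); (25,19,l); (25,24,r); (31,28,l); (31,29,r); (32,10,l); (32,15,r)
dpo result:
nodes: 1:c1, 2:c3, 4:app, 5:c1, 8:app, 10:c4, 15:c4, 18:app, 19:c1, 24:c4, 25:app, 28:c4, 29:c4, 31:app, 32:app
edges: (4,1,l); (4,2,r); (8,4,l); (8,5,r); (18,15,r); (18,32,l); (25,19,l); (25,24,r); (31,28,l); (31,29,r); (32,10,l); (32,15,r)


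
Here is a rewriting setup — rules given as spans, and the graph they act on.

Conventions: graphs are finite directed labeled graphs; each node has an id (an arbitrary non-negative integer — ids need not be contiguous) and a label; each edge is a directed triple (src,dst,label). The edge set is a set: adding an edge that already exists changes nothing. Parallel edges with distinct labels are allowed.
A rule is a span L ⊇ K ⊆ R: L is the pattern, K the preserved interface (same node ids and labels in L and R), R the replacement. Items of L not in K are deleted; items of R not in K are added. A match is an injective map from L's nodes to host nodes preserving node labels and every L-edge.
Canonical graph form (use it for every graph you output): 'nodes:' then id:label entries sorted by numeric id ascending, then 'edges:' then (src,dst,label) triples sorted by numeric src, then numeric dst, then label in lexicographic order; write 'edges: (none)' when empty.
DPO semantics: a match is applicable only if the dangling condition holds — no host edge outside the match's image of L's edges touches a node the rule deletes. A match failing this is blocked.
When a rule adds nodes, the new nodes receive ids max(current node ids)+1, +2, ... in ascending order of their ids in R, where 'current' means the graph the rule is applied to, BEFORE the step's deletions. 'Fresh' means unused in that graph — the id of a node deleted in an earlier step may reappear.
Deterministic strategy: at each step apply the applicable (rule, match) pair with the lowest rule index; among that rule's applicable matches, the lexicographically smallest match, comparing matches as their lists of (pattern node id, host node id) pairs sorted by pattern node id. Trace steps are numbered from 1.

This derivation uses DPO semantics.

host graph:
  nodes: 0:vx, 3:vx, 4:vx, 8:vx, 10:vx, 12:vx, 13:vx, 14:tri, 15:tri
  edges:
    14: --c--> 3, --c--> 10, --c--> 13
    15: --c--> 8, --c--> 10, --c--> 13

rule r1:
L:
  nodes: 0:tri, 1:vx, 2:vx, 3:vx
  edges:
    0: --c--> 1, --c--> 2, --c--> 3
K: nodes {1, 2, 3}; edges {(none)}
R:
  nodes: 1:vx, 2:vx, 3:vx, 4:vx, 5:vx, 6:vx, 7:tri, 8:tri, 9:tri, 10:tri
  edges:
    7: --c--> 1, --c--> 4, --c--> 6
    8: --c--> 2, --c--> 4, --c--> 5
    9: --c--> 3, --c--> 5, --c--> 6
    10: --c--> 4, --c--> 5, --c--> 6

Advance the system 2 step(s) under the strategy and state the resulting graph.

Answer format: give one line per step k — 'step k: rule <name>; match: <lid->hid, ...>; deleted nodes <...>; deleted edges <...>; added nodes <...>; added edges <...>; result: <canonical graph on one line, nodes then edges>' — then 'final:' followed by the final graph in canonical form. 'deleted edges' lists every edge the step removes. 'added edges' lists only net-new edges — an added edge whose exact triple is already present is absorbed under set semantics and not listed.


step 1: rule r1; match: 0->14, 1->3, 2->10, 3->13; deleted nodes 14; deleted edges (14,3,c); (14,10,c); (14,13,c); added nodes 16, 17, 18, 19, 20, 21, 22; added edges (19,3,c); (19,16,c); (19,18,c); (20,10,c); (20,16,c); (20,17,c); (21,13,c); (21,17,c); (21,18,c); (22,16,c); (22,17,c); (22,18,c); result: nodes: 0:vx, 3:vx, 4:vx, 8:vx, 10:vx, 12:vx, 13:vx, 15:tri, 16:vx, 17:vx, 18:vx, 19:tri, 20:tri, 21:tri, 22:tri edges: (15,8,c); (15,10,c); (15,13,c); (19,3,c); (19,16,c); (19,18,c); (20,10,c); (20,16,c); (20,17,c); (21,13,c); (21,17,c); (21,18,c); (22,16,c); (22,17,c); (22,18,c)
step 2: rule r1; match: 0->15, 1->8, 2->10, 3->13; deleted nodes 15; deleted edges (15,8,c); (15,10,c); (15,13,c); added nodes 23, 24, 25, 26, 27, 28, 29; added edges (26,8,c); (26,23,c); (26,25,c); (27,10,c); (27,23,c); (27,24,c); (28,13,c); (28,24,c); (28,25,c); (29,23,c); (29,24,c); (29,25,c); result: nodes: 0:vx, 3:vx, 4:vx, 8:vx, 10:vx, 12:vx, 13:vx, 16:vx, 17:vx, 18:vx, 19:tri, 20:tri, 21:tri, 22:tri, 23:vx, 24:vx, 25:vx, 26:tri, 27:tri, 28:tri, 29:tri edges: (19,3,c); (19,16,c); (19,18,c); (20,10,c); (20,16,c); (20,17,c); (21,13,c); (21,17,c); (21,18,c); (22,16,c); (22,17,c); (22,18,c); (26,8,c); (26,23,c); (26,25,c); (27,10,c); (27,23,c); (27,24,c); (28,13,c); (28,24,c); (28,25,c); (29,23,c); (29,24,c); (29,25,c)
final:
nodes: 0:vx, 3:vx, 4:vx, 8:vx, 10:vx, 12:vx, 13:vx, 16:vx, 17:vx, 18:vx, 19:tri, 20:tri, 21:tri, 22:tri, 23:vx, 24:vx, 25:vx, 26:tri, 27:tri, 28:tri, 29:tri
edges: (19,3,c); (19,16,c); (19,18,c); (20,10,c); (20,16,c); (20,17,c); (21,13,c); (21,17,c); (21,18,c); (22,16,c); (22,17,c); (22,18,c); (26,8,c); (26,23,c); (26,25,c); (27,10,c); (27,23,c); (27,24,c); (28,13,c); (28,24,c); (28,25,c); (29,23,c); (29,24,c); (29,25,c)


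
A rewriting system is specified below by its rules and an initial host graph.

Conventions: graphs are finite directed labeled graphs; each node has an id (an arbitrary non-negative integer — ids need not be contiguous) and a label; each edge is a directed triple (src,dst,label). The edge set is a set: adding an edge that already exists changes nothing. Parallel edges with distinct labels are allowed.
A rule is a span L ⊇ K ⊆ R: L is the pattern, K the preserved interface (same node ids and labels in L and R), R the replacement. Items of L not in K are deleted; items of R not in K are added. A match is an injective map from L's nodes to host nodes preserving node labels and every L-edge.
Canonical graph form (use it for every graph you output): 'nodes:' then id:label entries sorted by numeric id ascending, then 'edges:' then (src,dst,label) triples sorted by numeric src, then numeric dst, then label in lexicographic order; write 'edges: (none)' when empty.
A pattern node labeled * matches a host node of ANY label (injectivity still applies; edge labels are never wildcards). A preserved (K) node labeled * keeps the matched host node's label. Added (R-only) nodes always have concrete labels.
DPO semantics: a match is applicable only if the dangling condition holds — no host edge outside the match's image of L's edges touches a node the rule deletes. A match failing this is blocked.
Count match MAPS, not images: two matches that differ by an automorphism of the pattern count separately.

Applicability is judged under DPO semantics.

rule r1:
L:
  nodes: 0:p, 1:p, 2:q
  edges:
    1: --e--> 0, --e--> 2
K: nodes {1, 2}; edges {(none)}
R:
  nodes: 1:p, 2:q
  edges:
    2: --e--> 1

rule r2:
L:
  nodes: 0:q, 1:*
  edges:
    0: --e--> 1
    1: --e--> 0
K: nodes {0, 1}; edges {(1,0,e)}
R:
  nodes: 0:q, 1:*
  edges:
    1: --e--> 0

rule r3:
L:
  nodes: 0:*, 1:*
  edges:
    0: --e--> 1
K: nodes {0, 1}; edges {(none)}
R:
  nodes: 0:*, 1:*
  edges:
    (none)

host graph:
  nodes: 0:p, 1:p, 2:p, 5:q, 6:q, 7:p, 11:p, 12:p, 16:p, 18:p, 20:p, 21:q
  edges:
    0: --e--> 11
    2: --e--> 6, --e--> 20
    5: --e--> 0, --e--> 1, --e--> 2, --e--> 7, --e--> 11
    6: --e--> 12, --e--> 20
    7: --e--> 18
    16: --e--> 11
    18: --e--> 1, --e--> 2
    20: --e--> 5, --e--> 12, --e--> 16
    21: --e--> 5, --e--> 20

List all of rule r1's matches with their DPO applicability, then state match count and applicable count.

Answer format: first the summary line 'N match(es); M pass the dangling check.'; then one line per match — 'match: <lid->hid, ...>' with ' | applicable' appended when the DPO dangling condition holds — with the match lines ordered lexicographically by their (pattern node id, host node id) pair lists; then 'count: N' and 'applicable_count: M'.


3 match(es); 0 pass the dangling check.
match: 0->12, 1->20, 2->5
match: 0->16, 1->20, 2->5
match: 0->20, 1->2, 2->6
count: 3
applicable_count: 0


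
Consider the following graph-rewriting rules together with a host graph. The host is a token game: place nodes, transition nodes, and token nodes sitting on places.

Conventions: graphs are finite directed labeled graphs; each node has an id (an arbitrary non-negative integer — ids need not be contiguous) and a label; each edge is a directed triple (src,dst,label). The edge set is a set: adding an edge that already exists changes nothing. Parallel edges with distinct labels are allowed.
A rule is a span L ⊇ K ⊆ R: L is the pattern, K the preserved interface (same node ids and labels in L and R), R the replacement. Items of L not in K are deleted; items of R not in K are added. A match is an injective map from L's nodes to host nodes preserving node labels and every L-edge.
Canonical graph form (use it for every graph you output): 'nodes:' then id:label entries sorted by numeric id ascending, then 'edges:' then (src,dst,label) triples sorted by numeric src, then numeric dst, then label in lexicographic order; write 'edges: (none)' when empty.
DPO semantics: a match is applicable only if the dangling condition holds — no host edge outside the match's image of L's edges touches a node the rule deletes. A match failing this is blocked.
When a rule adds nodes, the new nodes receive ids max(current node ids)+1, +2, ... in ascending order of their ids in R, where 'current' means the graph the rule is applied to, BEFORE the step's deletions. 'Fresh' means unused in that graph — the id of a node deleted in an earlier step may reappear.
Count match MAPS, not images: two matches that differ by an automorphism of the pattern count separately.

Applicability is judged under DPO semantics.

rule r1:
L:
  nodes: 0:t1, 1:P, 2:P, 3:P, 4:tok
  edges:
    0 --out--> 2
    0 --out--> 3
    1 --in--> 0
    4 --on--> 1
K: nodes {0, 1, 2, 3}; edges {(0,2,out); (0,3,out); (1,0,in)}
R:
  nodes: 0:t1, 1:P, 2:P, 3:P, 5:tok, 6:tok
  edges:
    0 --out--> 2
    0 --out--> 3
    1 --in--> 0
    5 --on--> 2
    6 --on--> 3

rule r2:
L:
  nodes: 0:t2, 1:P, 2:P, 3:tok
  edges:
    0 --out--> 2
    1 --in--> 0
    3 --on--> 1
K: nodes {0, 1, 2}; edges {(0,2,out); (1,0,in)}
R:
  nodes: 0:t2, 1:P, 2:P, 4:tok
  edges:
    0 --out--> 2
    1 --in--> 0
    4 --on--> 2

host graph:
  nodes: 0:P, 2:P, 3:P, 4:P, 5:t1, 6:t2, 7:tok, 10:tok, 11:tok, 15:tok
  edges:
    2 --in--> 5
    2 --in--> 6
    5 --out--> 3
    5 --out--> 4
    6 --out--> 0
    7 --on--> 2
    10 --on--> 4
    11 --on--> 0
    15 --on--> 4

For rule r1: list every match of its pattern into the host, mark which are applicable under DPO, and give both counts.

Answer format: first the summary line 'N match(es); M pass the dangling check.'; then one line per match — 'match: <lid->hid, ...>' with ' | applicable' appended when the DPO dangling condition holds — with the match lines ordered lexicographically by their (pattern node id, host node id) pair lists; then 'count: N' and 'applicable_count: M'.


2 match(es); 2 pass the dangling check.
match: 0->5, 1->2, 2->3, 3->4, 4->7 | applicable
match: 0->5, 1->2, 2->4, 3->3, 4->7 | applicable
count: 2
applicable_count: 2


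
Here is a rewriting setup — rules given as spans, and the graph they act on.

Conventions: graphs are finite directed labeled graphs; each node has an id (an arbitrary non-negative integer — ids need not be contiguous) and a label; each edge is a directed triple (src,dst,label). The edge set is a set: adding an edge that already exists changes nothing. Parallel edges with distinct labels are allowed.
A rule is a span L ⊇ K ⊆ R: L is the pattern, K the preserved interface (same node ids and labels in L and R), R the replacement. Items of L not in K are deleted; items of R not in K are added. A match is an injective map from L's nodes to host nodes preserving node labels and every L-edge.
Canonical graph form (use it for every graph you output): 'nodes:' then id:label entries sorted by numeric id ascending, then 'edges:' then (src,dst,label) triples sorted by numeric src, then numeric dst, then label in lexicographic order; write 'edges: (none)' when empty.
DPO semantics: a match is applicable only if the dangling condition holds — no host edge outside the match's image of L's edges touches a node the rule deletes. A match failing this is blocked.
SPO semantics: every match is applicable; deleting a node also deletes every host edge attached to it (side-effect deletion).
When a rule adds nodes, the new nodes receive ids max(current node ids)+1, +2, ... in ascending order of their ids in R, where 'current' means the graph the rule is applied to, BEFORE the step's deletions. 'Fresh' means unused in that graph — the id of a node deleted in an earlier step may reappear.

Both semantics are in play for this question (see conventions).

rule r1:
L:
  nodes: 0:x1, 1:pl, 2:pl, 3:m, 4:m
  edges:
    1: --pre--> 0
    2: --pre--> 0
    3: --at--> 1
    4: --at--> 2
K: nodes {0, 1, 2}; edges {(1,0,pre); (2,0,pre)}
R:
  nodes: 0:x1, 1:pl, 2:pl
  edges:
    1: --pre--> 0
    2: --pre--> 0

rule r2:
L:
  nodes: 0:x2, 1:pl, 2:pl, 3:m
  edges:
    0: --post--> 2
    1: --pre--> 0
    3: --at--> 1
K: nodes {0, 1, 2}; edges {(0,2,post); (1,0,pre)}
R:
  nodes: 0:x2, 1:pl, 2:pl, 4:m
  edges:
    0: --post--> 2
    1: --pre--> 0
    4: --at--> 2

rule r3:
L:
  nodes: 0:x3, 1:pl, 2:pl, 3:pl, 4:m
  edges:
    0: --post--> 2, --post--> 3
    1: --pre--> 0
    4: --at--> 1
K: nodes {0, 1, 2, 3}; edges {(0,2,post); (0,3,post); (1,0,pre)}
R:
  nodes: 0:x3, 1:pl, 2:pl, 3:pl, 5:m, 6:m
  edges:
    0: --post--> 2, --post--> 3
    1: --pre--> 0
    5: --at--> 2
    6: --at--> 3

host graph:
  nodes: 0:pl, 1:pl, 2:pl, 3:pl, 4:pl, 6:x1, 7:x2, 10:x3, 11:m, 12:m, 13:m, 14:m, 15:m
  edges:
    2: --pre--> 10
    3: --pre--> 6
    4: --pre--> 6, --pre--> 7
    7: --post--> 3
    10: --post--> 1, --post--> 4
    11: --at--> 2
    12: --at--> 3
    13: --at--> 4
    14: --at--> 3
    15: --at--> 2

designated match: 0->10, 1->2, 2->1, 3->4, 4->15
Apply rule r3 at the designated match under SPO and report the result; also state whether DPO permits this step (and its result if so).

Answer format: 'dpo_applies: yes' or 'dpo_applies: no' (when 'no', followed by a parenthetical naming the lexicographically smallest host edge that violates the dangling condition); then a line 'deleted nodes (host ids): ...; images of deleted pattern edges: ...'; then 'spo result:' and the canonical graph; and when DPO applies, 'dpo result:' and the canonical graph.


dpo_applies: yes
deleted nodes (host ids): 15; images of deleted pattern edges: (15,2,at)
spo result:
nodes: 0:pl, 1:pl, 2:pl, 3:pl, 4:pl, 6:x1, 7:x2, 10:x3, 11:m, 12:m, 13:m, 14:m, 16:m, 17:m
edges: (2,10,pre); (3,6,pre); (4,6,pre); (4,7,pre); (7,3,post); (10,1,post); (10,4,post); (11,2,at); (12,3,at); (13,4,at); (14,3,at); (16,1,at); (17,4,at)
dpo result:
nodes: 0:pl, 1:pl, 2:pl, 3:pl, 4:pl, 6:x1, 7:x2, 10:x3, 11:m, 12:m, 13:m, 14:m, 16:m, 17:m
edges: (2,10,pre); (3,6,pre); (4,6,pre); (4,7,pre); (7,3,post); (10,1,post); (10,4,post); (11,2,at); (12,3,at); (13,4,at); (14,3,at); (16,1,at); (17,4,at)


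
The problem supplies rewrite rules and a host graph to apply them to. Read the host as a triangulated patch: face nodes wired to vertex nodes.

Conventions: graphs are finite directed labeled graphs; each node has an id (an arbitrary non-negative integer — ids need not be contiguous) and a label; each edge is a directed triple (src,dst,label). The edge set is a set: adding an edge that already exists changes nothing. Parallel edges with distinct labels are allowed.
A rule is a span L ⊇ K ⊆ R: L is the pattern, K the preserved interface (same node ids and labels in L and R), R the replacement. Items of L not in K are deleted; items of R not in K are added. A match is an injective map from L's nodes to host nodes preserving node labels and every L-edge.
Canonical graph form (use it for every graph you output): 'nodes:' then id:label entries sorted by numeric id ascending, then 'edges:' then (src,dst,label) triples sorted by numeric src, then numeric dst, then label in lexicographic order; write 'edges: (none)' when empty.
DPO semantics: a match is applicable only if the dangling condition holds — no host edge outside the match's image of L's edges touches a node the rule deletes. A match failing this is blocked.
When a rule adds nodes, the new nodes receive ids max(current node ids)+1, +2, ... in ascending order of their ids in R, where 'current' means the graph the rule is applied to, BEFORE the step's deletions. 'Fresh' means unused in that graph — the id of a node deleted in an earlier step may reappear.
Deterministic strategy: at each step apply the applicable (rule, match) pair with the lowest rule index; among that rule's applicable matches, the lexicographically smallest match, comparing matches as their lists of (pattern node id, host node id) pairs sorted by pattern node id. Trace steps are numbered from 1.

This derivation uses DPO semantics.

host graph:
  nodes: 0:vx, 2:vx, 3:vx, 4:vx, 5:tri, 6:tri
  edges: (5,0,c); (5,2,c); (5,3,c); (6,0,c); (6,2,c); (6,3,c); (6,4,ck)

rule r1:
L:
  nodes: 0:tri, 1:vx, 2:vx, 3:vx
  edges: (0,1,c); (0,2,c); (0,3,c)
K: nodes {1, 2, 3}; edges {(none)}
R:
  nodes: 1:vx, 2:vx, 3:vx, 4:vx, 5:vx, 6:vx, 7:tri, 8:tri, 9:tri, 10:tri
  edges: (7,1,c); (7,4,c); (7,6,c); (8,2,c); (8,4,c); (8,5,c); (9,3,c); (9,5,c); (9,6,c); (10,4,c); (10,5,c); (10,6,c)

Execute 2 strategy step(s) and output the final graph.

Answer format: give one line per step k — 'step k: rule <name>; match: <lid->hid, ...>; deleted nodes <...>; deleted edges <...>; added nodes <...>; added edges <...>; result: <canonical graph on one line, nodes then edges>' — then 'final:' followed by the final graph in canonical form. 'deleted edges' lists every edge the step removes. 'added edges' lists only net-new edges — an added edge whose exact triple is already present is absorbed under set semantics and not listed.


step 1: rule r1; match: 0->5, 1->0, 2->2, 3->3; deleted nodes 5; deleted edges (5,0,c); (5,2,c); (5,3,c); added nodes 7, 8, 9, 10, 11, 12, 13; added edges (10,0,c); (10,7,c); (10,9,c); (11,2,c); (11,7,c); (11,8,c); (12,3,c); (12,8,c); (12,9,c); (13,7,c); (13,8,c); (13,9,c); result: nodes: 0:vx, 2:vx, 3:vx, 4:vx, 6:tri, 7:vx, 8:vx, 9:vx, 10:tri, 11:tri, 12:tri, 13:tri edges: (6,0,c); (6,2,c); (6,3,c); (6,4,ck); (10,0,c); (10,7,c); (10,9,c); (11,2,c); (11,7,c); (11,8,c); (12,3,c); (12,8,c); (12,9,c); (13,7,c); (13,8,c); (13,9,c)
step 2: rule r1; match: 0->10, 1->0, 2->7, 3->9; deleted nodes 10; deleted edges (10,0,c); (10,7,c); (10,9,c); added nodes 14, 15, 16, 17, 18, 19, 20; added edges (17,0,c); (17,14,c); (17,16,c); (18,7,c); (18,14,c); (18,15,c); (19,9,c); (19,15,c); (19,16,c); (20,14,c); (20,15,c); (20,16,c); result: nodes: 0:vx, 2:vx, 3:vx, 4:vx, 6:tri, 7:vx, 8:vx, 9:vx, 11:tri, 12:tri, 13:tri, 14:vx, 15:vx, 16:vx, 17:tri, 18:tri, 19:tri, 20:tri edges: (6,0,c); (6,2,c); (6,3,c); (6,4,ck); (11,2,c); (11,7,c); (11,8,c); (12,3,c); (12,8,c); (12,9,c); (13,7,c); (13,8,c); (13,9,c); (17,0,c); (17,14,c); (17,16,c); (18,7,c); (18,14,c); (18,15,c); (19,9,c); (19,15,c); (19,16,c); (20,14,c); (20,15,c); (20,16,c)
final:
nodes: 0:vx, 2:vx, 3:vx, 4:vx, 6:tri, 7:vx, 8:vx, 9:vx, 11:tri, 12:tri, 13:tri, 14:vx, 15:vx, 16:vx, 17:tri, 18:tri, 19:tri, 20:tri
edges: (6,0,c); (6,2,c); (6,3,c); (6,4,ck); (11,2,c); (11,7,c); (11,8,c); (12,3,c); (12,8,c); (12,9,c); (13,7,c); (13,8,c); (13,9,c); (17,0,c); (17,14,c); (17,16,c); (18,7,c); (18,14,c); (18,15,c); (19,9,c); (19,15,c); (19,16,c); (20,14,c); (20,15,c); (20,16,c)
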